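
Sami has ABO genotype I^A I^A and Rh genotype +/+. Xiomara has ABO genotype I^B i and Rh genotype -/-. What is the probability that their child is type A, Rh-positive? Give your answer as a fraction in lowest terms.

ABO cross I^A I^A × I^B i → offspring phenotypes: 1/2 A, 1/2 AB.
Rh cross +/+ × -/- → 1 Rh+.
Independent loci: P(type A, Rh-positive) = 1/2 × 1 = 1/2.

1/2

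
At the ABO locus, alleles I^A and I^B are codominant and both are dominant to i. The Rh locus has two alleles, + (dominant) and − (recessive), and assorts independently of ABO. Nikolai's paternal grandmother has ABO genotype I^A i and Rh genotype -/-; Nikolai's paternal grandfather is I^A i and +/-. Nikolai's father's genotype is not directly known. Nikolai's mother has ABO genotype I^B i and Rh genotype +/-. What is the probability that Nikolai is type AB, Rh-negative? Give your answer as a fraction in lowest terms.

Nikolai's father's ABO genotype from I^A i × I^A i: 1/4 I^A I^A, 1/2 I^A i, 1/4 i i.
Crossing each possibility with the mother I^B i and summing P(type AB): 1/4·1/2 + 1/2·1/4 + 1/4·0 = 1/4.
Similarly for Rh via the father's Rh distribution: P(Rh-) = 3/8.
Independent loci: 1/4 × 3/8 = 3/32.

3/32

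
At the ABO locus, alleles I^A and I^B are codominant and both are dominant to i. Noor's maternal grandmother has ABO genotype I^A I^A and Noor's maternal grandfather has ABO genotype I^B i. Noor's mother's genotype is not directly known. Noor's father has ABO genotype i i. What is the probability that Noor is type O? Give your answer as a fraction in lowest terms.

1/4

Noor's mother's ABO genotype from I^A I^A × I^B i: 1/2 I^A I^B, 1/2 I^A i.
Crossing each possibility with the father i i and summing P(type O): 1/2·0 + 1/2·1/2 = 1/4.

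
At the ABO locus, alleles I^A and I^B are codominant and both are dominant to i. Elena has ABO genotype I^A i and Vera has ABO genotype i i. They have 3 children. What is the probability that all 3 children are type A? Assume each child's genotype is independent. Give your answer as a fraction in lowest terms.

1/8

ABO cross I^A i × i i → 1/2 O, 1/2 A.
So P(type A) = 1/2 per child.
All 3 independent: (1/2)^3 = 1/8.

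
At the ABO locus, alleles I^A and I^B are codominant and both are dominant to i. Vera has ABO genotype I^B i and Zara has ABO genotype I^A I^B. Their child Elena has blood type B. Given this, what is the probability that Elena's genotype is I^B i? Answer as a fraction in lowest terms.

Cross I^B i × I^A I^B → 1/4 I^A I^B, 1/4 I^A i, 1/4 I^B I^B, 1/4 I^B i.
Type-B genotypes among offspring: I^B I^B (1/4), I^B i (1/4); total 1/2.
P(I^B i | type B) = (1/4) / (1/2) = 1/2.

1/2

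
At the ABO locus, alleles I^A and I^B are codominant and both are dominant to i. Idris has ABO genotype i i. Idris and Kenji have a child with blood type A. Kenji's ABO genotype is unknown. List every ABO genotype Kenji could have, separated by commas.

For each candidate genotype of Kenji, check whether crossing it with i i can produce every observed child phenotype.
  I^A I^A → possible child types {A} ✓
  I^A I^B → possible child types {A, B} ✓
  I^A i → possible child types {O, A} ✓
  I^B I^B → possible child types {B} ✗
  I^B i → possible child types {O, B} ✗
  i i → possible child types {O} ✗

I^A I^A, I^A I^B, I^A i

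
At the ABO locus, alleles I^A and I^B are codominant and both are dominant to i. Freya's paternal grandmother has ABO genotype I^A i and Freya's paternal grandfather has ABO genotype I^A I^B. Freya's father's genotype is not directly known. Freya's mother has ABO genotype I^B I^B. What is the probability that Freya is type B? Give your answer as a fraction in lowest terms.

1/2

Freya's father's ABO genotype from I^A i × I^A I^B: 1/4 I^A I^A, 1/4 I^A I^B, 1/4 I^A i, 1/4 I^B i.
Crossing each possibility with the mother I^B I^B and summing P(type B): 1/4·0 + 1/4·1/2 + 1/4·1/2 + 1/4·1 = 1/2.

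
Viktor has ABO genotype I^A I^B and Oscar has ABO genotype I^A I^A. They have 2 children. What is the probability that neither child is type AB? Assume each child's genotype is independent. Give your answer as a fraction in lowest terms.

1/4

ABO cross I^A I^B × I^A I^A → 1/2 A, 1/2 AB.
So P(type AB) = 1/2 per child.
P(not type AB) = 1/2 for one child; (1/2)^2 = 1/4.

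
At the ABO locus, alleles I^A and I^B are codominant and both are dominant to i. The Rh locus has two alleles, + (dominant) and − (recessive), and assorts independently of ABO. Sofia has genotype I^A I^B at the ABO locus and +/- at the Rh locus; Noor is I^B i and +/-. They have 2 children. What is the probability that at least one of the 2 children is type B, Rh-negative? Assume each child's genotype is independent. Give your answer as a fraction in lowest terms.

ABO cross I^A I^B × I^B i → 1/4 A, 1/2 B, 1/4 AB.
Rh cross +/- × +/- → 3/4 Rh+, 1/4 Rh-; so P(type B, Rh-negative) = 1/2 × 1/4 = 1/8 per child.
P(none) = (7/8)^2 = 49/64; P(at least one) = 1 − 49/64 = 15/64.

15/64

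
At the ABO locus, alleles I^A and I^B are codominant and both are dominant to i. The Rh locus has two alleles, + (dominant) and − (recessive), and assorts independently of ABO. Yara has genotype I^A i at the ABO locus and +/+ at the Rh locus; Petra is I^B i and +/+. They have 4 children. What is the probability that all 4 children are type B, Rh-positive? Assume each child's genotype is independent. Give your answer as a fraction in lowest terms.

ABO cross I^A i × I^B i → 1/4 O, 1/4 A, 1/4 B, 1/4 AB.
Rh cross +/+ × +/+ → 1 Rh+; so P(type B, Rh-positive) = 1/4 × 1 = 1/4 per child.
All 4 independent: (1/4)^4 = 1/256.

1/256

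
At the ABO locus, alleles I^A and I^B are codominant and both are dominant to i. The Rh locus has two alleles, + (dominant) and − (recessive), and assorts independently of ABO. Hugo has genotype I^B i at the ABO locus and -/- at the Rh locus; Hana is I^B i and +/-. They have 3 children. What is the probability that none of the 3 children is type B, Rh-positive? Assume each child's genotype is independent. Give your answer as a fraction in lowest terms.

ABO cross I^B i × I^B i → 1/4 O, 3/4 B.
Rh cross -/- × +/- → 1/2 Rh+, 1/2 Rh-; so P(type B, Rh-positive) = 3/4 × 1/2 = 3/8 per child.
P(not type B, Rh-positive) = 5/8 for one child; (5/8)^3 = 125/512.

125/512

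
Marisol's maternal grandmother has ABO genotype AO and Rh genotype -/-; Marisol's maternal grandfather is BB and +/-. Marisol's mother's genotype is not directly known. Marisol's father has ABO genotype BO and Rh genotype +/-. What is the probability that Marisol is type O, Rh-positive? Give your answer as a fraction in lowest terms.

Marisol's mother's ABO genotype from AO × BB: 1/2 AB, 1/2 BO.
Crossing each possibility with the father BO and summing P(type O): 1/2·0 + 1/2·1/4 = 1/8.
Similarly for Rh via the mother's Rh distribution: P(Rh+) = 5/8.
Independent loci: 1/8 × 5/8 = 5/64.

5/64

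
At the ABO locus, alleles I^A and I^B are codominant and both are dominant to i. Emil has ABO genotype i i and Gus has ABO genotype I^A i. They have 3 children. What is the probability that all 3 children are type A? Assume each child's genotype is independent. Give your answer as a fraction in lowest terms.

ABO cross i i × I^A i → 1/2 O, 1/2 A.
So P(type A) = 1/2 per child.
All 3 independent: (1/2)^3 = 1/8.

1/8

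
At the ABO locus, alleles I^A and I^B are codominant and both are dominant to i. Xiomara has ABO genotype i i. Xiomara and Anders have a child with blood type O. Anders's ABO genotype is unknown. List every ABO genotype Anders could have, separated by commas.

I^A i, I^B i, i i

For each candidate genotype of Anders, check whether crossing it with i i can produce every observed child phenotype.
  I^A I^A → possible child types {A} ✗
  I^A I^B → possible child types {A, B} ✗
  I^A i → possible child types {O, A} ✓
  I^B I^B → possible child types {B} ✗
  I^B i → possible child types {O, B} ✓
  i i → possible child types {O} ✓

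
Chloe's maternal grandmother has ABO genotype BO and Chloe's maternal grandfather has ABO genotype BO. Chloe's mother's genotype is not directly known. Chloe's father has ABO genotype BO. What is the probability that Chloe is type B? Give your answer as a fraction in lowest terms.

Chloe's mother's ABO genotype from BO × BO: 1/4 BB, 1/2 BO, 1/4 OO.
Crossing each possibility with the father BO and summing P(type B): 1/4·1 + 1/2·3/4 + 1/4·1/2 = 3/4.

3/4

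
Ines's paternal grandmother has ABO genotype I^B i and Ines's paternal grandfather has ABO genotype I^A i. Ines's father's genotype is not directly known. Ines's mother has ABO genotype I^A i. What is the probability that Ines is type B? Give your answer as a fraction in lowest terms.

1/8

Ines's father's ABO genotype from I^B i × I^A i: 1/4 I^A I^B, 1/4 I^A i, 1/4 I^B i, 1/4 i i.
Crossing each possibility with the mother I^A i and summing P(type B): 1/4·1/4 + 1/4·0 + 1/4·1/4 + 1/4·0 = 1/8.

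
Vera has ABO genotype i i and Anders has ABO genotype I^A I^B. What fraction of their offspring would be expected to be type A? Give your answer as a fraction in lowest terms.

1/2

ABO cross i i × I^A I^B → offspring phenotypes: 1/2 A, 1/2 B.
So P(type A) = 1/2.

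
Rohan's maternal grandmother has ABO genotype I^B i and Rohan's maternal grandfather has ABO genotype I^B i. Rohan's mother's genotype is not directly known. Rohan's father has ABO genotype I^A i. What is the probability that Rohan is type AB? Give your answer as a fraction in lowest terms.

Rohan's mother's ABO genotype from I^B i × I^B i: 1/4 I^B I^B, 1/2 I^B i, 1/4 i i.
Crossing each possibility with the father I^A i and summing P(type AB): 1/4·1/2 + 1/2·1/4 + 1/4·0 = 1/4.

1/4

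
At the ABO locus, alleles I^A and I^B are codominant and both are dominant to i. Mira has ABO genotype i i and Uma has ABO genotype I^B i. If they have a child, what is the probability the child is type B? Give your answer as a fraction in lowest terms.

1/2

ABO cross i i × I^B i → offspring phenotypes: 1/2 O, 1/2 B.
So P(type B) = 1/2.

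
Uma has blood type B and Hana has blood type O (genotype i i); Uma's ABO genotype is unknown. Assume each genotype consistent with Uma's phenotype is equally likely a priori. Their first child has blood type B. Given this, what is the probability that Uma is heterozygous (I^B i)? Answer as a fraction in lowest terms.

1/3

Possible genotypes: Uma ∈ {I^B I^B, I^B i}; Hana ∈ {i i}.
Weight each parental genotype pair by prior × P(type-B child):
  I^B I^B × i i: posterior weight 2/3.
  I^B i × i i: posterior weight 1/3.
Sum the posterior weight over pairs where Uma is I^B i: 1/3.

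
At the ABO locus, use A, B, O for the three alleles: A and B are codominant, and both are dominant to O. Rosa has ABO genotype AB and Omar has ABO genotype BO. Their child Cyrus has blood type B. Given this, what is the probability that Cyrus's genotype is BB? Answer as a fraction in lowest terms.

Cross AB × BO → 1/4 AB, 1/4 AO, 1/4 BB, 1/4 BO.
Type-B genotypes among offspring: BB (1/4), BO (1/4); total 1/2.
P(BB | type B) = (1/4) / (1/2) = 1/2.

1/2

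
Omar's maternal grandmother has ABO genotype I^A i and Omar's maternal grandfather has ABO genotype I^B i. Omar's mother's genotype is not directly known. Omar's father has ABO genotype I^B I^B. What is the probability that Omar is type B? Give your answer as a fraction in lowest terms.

3/4

Omar's mother's ABO genotype from I^A i × I^B i: 1/4 I^A I^B, 1/4 I^A i, 1/4 I^B i, 1/4 i i.
Crossing each possibility with the father I^B I^B and summing P(type B): 1/4·1/2 + 1/4·1/2 + 1/4·1 + 1/4·1 = 3/4.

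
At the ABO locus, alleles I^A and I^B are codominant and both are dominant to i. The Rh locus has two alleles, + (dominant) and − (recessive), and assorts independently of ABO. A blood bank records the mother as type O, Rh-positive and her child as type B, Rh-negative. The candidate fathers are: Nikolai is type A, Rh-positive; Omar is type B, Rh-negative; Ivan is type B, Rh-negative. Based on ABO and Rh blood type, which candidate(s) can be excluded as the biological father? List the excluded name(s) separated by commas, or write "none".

Nikolai

A candidate is excluded only if no genotype consistent with his phenotype could produce a type B, Rh-negative child with a type O, Rh-positive mother.
Nikolai (type A, Rh+): no genotype consistent with that phenotype can produce a type-B Rh- child with a type-O mother.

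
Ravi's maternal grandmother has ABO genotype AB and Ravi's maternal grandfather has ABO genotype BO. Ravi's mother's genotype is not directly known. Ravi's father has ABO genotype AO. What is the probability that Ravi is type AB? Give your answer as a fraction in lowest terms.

Ravi's mother's ABO genotype from AB × BO: 1/4 AB, 1/4 AO, 1/4 BB, 1/4 BO.
Crossing each possibility with the father AO and summing P(type AB): 1/4·1/4 + 1/4·0 + 1/4·1/2 + 1/4·1/4 = 1/4.

1/4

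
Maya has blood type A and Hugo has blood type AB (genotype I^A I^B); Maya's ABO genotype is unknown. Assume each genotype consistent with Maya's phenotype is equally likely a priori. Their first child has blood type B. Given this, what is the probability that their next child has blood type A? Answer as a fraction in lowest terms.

1/2

Possible genotypes: Maya ∈ {I^A I^A, I^A i}; Hugo ∈ {I^A I^B}.
Weight each parental genotype pair by prior × P(type-B child):
  I^A i × I^A I^B: posterior weight 1; P(next child type A) = 1/2.
Weighted sum = 1/2.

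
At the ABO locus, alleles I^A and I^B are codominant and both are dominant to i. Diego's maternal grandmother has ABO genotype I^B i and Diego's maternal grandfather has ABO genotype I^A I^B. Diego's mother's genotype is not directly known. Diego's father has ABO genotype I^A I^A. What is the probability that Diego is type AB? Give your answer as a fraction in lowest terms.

Diego's mother's ABO genotype from I^B i × I^A I^B: 1/4 I^A I^B, 1/4 I^A i, 1/4 I^B I^B, 1/4 I^B i.
Crossing each possibility with the father I^A I^A and summing P(type AB): 1/4·1/2 + 1/4·0 + 1/4·1 + 1/4·1/2 = 1/2.

1/2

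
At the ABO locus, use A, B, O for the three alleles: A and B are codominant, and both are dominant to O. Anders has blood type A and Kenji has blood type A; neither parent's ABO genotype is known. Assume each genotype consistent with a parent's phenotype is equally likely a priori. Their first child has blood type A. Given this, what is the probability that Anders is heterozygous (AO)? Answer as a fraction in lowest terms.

Possible genotypes: Anders ∈ {AA, AO}; Kenji ∈ {AA, AO}.
Weight each parental genotype pair by prior × P(type-A child):
  AA × AA: posterior weight 4/15.
  AA × AO: posterior weight 4/15.
  AO × AA: posterior weight 4/15.
  AO × AO: posterior weight 1/5.
Sum the posterior weight over pairs where Anders is AO: 7/15.

7/15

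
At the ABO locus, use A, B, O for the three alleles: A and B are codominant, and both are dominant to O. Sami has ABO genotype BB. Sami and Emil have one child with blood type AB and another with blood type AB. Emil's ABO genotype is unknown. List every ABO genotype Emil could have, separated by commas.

For each candidate genotype of Emil, check whether crossing it with BB can produce every observed child phenotype.
  AA → possible child types {AB} ✓
  AB → possible child types {B, AB} ✓
  AO → possible child types {B, AB} ✓
  BB → possible child types {B} ✗
  BO → possible child types {B} ✗
  OO → possible child types {B} ✗

AA, AB, AO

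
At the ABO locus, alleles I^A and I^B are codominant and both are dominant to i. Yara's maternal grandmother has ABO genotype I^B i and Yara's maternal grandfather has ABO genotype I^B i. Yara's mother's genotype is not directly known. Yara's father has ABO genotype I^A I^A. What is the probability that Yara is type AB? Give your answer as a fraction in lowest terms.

1/2

Yara's mother's ABO genotype from I^B i × I^B i: 1/4 I^B I^B, 1/2 I^B i, 1/4 i i.
Crossing each possibility with the father I^A I^A and summing P(type AB): 1/4·1 + 1/2·1/2 + 1/4·0 = 1/2.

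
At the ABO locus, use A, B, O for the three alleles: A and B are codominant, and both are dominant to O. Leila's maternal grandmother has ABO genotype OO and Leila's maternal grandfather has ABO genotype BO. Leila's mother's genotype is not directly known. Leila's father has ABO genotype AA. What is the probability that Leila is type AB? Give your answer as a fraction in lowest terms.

Leila's mother's ABO genotype from OO × BO: 1/2 BO, 1/2 OO.
Crossing each possibility with the father AA and summing P(type AB): 1/2·1/2 + 1/2·0 = 1/4.

1/4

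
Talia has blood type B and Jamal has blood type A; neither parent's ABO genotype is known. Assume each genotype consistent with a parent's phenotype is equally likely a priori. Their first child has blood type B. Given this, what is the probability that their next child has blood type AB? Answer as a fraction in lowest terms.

Possible genotypes: Talia ∈ {I^B I^B, I^B i}; Jamal ∈ {I^A I^A, I^A i}.
Weight each parental genotype pair by prior × P(type-B child):
  I^B I^B × I^A i: posterior weight 2/3; P(next child type AB) = 1/2.
  I^B i × I^A i: posterior weight 1/3; P(next child type AB) = 1/4.
Weighted sum = 5/12.

5/12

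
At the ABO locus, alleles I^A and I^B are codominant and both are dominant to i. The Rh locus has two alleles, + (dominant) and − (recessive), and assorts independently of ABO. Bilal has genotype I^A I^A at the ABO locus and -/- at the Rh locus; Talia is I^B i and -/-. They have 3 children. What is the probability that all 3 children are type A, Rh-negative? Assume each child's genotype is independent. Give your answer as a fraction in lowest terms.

ABO cross I^A I^A × I^B i → 1/2 A, 1/2 AB.
Rh cross -/- × -/- → 1 Rh-; so P(type A, Rh-negative) = 1/2 × 1 = 1/2 per child.
All 3 independent: (1/2)^3 = 1/8.

1/8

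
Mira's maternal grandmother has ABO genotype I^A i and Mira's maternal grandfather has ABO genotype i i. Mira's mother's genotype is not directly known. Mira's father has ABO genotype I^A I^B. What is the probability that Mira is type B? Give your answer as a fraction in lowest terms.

3/8

Mira's mother's ABO genotype from I^A i × i i: 1/2 I^A i, 1/2 i i.
Crossing each possibility with the father I^A I^B and summing P(type B): 1/2·1/4 + 1/2·1/2 = 3/8.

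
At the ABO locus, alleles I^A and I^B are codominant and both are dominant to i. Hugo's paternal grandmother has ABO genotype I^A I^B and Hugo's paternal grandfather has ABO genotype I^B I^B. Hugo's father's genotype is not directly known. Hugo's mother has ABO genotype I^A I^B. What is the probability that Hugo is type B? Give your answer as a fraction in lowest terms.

3/8

Hugo's father's ABO genotype from I^A I^B × I^B I^B: 1/2 I^A I^B, 1/2 I^B I^B.
Crossing each possibility with the mother I^A I^B and summing P(type B): 1/2·1/4 + 1/2·1/2 = 3/8.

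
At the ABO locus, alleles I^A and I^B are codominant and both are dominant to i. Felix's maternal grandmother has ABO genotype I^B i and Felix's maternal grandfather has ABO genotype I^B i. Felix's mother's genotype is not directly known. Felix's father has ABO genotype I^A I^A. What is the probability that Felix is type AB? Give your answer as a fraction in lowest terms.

Felix's mother's ABO genotype from I^B i × I^B i: 1/4 I^B I^B, 1/2 I^B i, 1/4 i i.
Crossing each possibility with the father I^A I^A and summing P(type AB): 1/4·1 + 1/2·1/2 + 1/4·0 = 1/2.

1/2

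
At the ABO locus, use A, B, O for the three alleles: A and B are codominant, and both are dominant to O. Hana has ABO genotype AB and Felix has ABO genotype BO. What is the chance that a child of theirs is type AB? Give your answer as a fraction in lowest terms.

1/4

ABO cross AB × BO → offspring phenotypes: 1/4 A, 1/2 B, 1/4 AB.
So P(type AB) = 1/4.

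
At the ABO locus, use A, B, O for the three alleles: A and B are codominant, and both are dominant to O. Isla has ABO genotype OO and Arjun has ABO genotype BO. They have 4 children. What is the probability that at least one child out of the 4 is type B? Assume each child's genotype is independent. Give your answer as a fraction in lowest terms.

ABO cross OO × BO → 1/2 O, 1/2 B.
So P(type B) = 1/2 per child.
P(none) = (1/2)^4 = 1/16; P(at least one) = 1 − 1/16 = 15/16.

15/16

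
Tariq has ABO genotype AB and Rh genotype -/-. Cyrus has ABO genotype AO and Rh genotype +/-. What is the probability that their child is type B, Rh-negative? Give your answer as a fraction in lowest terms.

1/8

ABO cross AB × AO → offspring phenotypes: 1/2 A, 1/4 B, 1/4 AB.
Rh cross -/- × +/- → 1/2 Rh+, 1/2 Rh-.
Independent loci: P(type B, Rh-negative) = 1/4 × 1/2 = 1/8.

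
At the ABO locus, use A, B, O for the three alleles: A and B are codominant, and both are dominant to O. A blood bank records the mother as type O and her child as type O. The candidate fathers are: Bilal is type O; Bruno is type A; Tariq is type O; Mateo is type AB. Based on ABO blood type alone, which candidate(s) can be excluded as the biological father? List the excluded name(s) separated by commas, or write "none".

Mateo

A candidate is excluded only if no genotype consistent with his phenotype could produce a type O child with a type O mother.
Mateo (type AB): no genotype consistent with that phenotype can produce a type-O child with a type-O mother.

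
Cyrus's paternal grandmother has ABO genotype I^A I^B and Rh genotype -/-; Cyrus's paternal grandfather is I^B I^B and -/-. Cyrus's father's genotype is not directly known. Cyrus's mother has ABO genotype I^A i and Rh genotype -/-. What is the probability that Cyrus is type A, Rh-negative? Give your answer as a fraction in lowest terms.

Cyrus's father's ABO genotype from I^A I^B × I^B I^B: 1/2 I^A I^B, 1/2 I^B I^B.
Crossing each possibility with the mother I^A i and summing P(type A): 1/2·1/2 + 1/2·0 = 1/4.
Similarly for Rh via the father's Rh distribution: P(Rh-) = 1.
Independent loci: 1/4 × 1 = 1/4.

1/4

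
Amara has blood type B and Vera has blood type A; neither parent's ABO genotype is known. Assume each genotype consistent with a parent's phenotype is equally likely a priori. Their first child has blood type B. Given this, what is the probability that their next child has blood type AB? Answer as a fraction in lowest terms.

5/12

Possible genotypes: Amara ∈ {I^B I^B, I^B i}; Vera ∈ {I^A I^A, I^A i}.
Weight each parental genotype pair by prior × P(type-B child):
  I^B I^B × I^A i: posterior weight 2/3; P(next child type AB) = 1/2.
  I^B i × I^A i: posterior weight 1/3; P(next child type AB) = 1/4.
Weighted sum = 5/12.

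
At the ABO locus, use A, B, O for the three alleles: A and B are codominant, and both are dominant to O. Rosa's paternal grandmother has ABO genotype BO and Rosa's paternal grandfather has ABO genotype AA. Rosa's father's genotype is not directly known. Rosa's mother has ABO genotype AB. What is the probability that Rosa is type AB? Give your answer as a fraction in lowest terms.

3/8

Rosa's father's ABO genotype from BO × AA: 1/2 AB, 1/2 AO.
Crossing each possibility with the mother AB and summing P(type AB): 1/2·1/2 + 1/2·1/4 = 3/8.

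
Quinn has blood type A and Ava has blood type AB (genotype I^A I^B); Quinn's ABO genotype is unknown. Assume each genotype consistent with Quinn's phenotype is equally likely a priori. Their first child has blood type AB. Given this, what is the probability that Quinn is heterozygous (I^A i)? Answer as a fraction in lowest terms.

Possible genotypes: Quinn ∈ {I^A I^A, I^A i}; Ava ∈ {I^A I^B}.
Weight each parental genotype pair by prior × P(type-AB child):
  I^A I^A × I^A I^B: posterior weight 2/3.
  I^A i × I^A I^B: posterior weight 1/3.
Sum the posterior weight over pairs where Quinn is I^A i: 1/3.

1/3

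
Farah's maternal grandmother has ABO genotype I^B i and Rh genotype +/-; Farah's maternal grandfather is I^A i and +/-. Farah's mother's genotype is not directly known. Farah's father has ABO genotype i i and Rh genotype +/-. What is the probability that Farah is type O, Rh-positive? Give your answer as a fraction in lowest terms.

3/8

Farah's mother's ABO genotype from I^B i × I^A i: 1/4 I^A I^B, 1/4 I^A i, 1/4 I^B i, 1/4 i i.
Crossing each possibility with the father i i and summing P(type O): 1/4·0 + 1/4·1/2 + 1/4·1/2 + 1/4·1 = 1/2.
Similarly for Rh via the mother's Rh distribution: P(Rh+) = 3/4.
Independent loci: 1/2 × 3/4 = 3/8.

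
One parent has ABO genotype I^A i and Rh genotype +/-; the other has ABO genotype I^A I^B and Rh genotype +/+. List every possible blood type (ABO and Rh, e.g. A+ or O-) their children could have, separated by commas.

Gametes from I^A i × I^A I^B give offspring ABO genotypes I^A I^A, I^A I^B, I^A i, I^B i, i.e. phenotypes A, B, AB.
Rh cross +/- × +/+ → phenotypes Rh+.
Combining independently: A+, B+, AB+.

A+, B+, AB+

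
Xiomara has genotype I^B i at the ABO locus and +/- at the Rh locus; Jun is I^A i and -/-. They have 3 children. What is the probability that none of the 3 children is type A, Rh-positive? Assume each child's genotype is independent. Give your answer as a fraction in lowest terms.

343/512

ABO cross I^B i × I^A i → 1/4 O, 1/4 A, 1/4 B, 1/4 AB.
Rh cross +/- × -/- → 1/2 Rh+, 1/2 Rh-; so P(type A, Rh-positive) = 1/4 × 1/2 = 1/8 per child.
P(not type A, Rh-positive) = 7/8 for one child; (7/8)^3 = 343/512.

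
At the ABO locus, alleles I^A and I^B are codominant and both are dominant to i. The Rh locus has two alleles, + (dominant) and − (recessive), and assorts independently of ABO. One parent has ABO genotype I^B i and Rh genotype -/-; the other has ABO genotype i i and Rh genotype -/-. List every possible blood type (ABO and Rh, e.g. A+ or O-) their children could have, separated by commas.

O-, B-

Gametes from I^B i × i i give offspring ABO genotypes I^B i, i i, i.e. phenotypes O, B.
Rh cross -/- × -/- → phenotypes Rh-.
Combining independently: O-, B-.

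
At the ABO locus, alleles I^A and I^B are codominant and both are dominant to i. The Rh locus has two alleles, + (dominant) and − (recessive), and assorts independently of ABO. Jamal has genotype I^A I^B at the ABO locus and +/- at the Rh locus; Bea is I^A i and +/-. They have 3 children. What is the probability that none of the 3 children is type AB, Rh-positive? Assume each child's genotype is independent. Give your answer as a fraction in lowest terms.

2197/4096

ABO cross I^A I^B × I^A i → 1/2 A, 1/4 B, 1/4 AB.
Rh cross +/- × +/- → 3/4 Rh+, 1/4 Rh-; so P(type AB, Rh-positive) = 1/4 × 3/4 = 3/16 per child.
P(not type AB, Rh-positive) = 13/16 for one child; (13/16)^3 = 2197/4096.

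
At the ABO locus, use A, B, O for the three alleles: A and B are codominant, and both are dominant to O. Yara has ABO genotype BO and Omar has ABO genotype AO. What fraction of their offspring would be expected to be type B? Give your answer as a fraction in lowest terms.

ABO cross BO × AO → offspring phenotypes: 1/4 O, 1/4 A, 1/4 B, 1/4 AB.
So P(type B) = 1/4.

1/4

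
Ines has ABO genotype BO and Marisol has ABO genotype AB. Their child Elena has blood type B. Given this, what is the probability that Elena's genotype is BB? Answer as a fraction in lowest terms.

1/2

Cross BO × AB → 1/4 AB, 1/4 AO, 1/4 BB, 1/4 BO.
Type-B genotypes among offspring: BB (1/4), BO (1/4); total 1/2.
P(BB | type B) = (1/4) / (1/2) = 1/2.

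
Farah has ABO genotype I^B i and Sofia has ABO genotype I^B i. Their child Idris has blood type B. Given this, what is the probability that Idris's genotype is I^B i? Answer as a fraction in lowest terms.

Cross I^B i × I^B i → 1/4 I^B I^B, 1/2 I^B i, 1/4 i i.
Type-B genotypes among offspring: I^B I^B (1/4), I^B i (1/2); total 3/4.
P(I^B i | type B) = (1/2) / (3/4) = 2/3.

2/3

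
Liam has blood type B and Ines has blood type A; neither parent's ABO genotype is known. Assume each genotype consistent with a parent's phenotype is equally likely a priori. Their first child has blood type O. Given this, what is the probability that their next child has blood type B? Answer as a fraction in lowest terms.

1/4

Possible genotypes: Liam ∈ {BB, BO}; Ines ∈ {AA, AO}.
Weight each parental genotype pair by prior × P(type-O child):
  BO × AO: posterior weight 1; P(next child type B) = 1/4.
Weighted sum = 1/4.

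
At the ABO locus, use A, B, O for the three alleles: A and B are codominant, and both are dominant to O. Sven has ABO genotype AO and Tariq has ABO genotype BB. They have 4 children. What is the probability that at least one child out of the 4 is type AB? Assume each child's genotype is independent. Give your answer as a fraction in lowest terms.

15/16

ABO cross AO × BB → 1/2 B, 1/2 AB.
So P(type AB) = 1/2 per child.
P(none) = (1/2)^4 = 1/16; P(at least one) = 1 − 1/16 = 15/16.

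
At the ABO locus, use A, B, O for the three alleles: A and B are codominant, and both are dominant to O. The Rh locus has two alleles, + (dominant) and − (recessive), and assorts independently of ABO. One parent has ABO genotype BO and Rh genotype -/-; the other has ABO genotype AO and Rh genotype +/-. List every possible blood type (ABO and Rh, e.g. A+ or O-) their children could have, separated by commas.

O+, O-, A+, A-, B+, B-, AB+, AB-

Gametes from BO × AO give offspring ABO genotypes AB, AO, BO, OO, i.e. phenotypes O, A, B, AB.
Rh cross -/- × +/- → phenotypes Rh+, Rh-.
Combining independently: O+, O-, A+, A-, B+, B-, AB+, AB-.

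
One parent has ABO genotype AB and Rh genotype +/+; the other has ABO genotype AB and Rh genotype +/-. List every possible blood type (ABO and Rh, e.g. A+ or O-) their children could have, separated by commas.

Gametes from AB × AB give offspring ABO genotypes AA, AB, BB, i.e. phenotypes A, B, AB.
Rh cross +/+ × +/- → phenotypes Rh+.
Combining independently: A+, B+, AB+.

A+, B+, AB+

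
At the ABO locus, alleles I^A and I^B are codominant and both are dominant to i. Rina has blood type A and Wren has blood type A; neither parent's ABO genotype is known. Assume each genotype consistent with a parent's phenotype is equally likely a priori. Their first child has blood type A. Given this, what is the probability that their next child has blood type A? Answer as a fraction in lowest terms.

19/20

Possible genotypes: Rina ∈ {I^A I^A, I^A i}; Wren ∈ {I^A I^A, I^A i}.
Weight each parental genotype pair by prior × P(type-A child):
  I^A I^A × I^A I^A: posterior weight 4/15; P(next child type A) = 1.
  I^A I^A × I^A i: posterior weight 4/15; P(next child type A) = 1.
  I^A i × I^A I^A: posterior weight 4/15; P(next child type A) = 1.
  I^A i × I^A i: posterior weight 1/5; P(next child type A) = 3/4.
Weighted sum = 19/20.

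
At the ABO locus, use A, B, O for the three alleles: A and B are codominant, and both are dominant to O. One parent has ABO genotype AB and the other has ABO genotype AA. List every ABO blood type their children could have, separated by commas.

A, AB

Gametes from AB × AA give offspring ABO genotypes AA, AB, i.e. phenotypes A, AB.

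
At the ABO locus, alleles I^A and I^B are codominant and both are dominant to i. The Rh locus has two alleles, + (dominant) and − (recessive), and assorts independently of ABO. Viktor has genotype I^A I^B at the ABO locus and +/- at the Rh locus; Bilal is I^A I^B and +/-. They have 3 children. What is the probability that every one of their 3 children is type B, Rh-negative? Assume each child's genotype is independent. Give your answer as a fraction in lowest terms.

ABO cross I^A I^B × I^A I^B → 1/4 A, 1/4 B, 1/2 AB.
Rh cross +/- × +/- → 3/4 Rh+, 1/4 Rh-; so P(type B, Rh-negative) = 1/4 × 1/4 = 1/16 per child.
All 3 independent: (1/16)^3 = 1/4096.

1/4096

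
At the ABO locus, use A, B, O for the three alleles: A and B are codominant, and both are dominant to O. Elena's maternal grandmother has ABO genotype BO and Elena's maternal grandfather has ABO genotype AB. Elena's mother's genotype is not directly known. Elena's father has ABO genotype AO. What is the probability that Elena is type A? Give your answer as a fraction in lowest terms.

3/8

Elena's mother's ABO genotype from BO × AB: 1/4 AB, 1/4 AO, 1/4 BB, 1/4 BO.
Crossing each possibility with the father AO and summing P(type A): 1/4·1/2 + 1/4·3/4 + 1/4·0 + 1/4·1/4 = 3/8.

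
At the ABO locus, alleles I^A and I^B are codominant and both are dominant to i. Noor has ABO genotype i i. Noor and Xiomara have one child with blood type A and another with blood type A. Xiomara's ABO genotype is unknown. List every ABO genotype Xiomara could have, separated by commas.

I^A I^A, I^A I^B, I^A i

For each candidate genotype of Xiomara, check whether crossing it with i i can produce every observed child phenotype.
  I^A I^A → possible child types {A} ✓
  I^A I^B → possible child types {A, B} ✓
  I^A i → possible child types {O, A} ✓
  I^B I^B → possible child types {B} ✗
  I^B i → possible child types {O, B} ✗
  i i → possible child types {O} ✗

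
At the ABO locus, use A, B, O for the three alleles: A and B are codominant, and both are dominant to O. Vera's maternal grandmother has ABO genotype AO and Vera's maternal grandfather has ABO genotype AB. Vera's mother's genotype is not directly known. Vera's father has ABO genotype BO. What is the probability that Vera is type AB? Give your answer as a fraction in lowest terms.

1/4

Vera's mother's ABO genotype from AO × AB: 1/4 AA, 1/4 AB, 1/4 AO, 1/4 BO.
Crossing each possibility with the father BO and summing P(type AB): 1/4·1/2 + 1/4·1/4 + 1/4·1/4 + 1/4·0 = 1/4.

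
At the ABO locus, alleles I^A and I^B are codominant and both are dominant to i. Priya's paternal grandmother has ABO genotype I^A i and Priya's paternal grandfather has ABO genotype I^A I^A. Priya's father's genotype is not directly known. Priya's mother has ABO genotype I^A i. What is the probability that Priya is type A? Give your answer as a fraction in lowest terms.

7/8

Priya's father's ABO genotype from I^A i × I^A I^A: 1/2 I^A I^A, 1/2 I^A i.
Crossing each possibility with the mother I^A i and summing P(type A): 1/2·1 + 1/2·3/4 = 7/8.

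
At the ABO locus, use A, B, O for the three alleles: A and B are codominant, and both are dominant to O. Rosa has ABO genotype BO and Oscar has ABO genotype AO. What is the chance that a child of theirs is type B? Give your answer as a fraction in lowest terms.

ABO cross BO × AO → offspring phenotypes: 1/4 O, 1/4 A, 1/4 B, 1/4 AB.
So P(type B) = 1/4.

1/4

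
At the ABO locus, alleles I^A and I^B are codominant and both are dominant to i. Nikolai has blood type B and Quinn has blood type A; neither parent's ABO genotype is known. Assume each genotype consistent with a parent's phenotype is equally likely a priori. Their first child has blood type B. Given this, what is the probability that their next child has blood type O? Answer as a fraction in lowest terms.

Possible genotypes: Nikolai ∈ {I^B I^B, I^B i}; Quinn ∈ {I^A I^A, I^A i}.
Weight each parental genotype pair by prior × P(type-B child):
  I^B I^B × I^A i: posterior weight 2/3; P(next child type O) = 0.
  I^B i × I^A i: posterior weight 1/3; P(next child type O) = 1/4.
Weighted sum = 1/12.

1/12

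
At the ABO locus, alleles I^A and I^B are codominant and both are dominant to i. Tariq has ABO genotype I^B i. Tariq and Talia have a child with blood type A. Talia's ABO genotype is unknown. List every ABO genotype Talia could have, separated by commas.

I^A I^A, I^A I^B, I^A i

For each candidate genotype of Talia, check whether crossing it with I^B i can produce every observed child phenotype.
  I^A I^A → possible child types {A, AB} ✓
  I^A I^B → possible child types {A, B, AB} ✓
  I^A i → possible child types {O, A, B, AB} ✓
  I^B I^B → possible child types {B} ✗
  I^B i → possible child types {O, B} ✗
  i i → possible child types {O, B} ✗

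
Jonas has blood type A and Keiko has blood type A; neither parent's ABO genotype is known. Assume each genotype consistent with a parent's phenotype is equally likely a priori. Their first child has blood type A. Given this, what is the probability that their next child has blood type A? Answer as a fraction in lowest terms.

Possible genotypes: Jonas ∈ {I^A I^A, I^A i}; Keiko ∈ {I^A I^A, I^A i}.
Weight each parental genotype pair by prior × P(type-A child):
  I^A I^A × I^A I^A: posterior weight 4/15; P(next child type A) = 1.
  I^A I^A × I^A i: posterior weight 4/15; P(next child type A) = 1.
  I^A i × I^A I^A: posterior weight 4/15; P(next child type A) = 1.
  I^A i × I^A i: posterior weight 1/5; P(next child type A) = 3/4.
Weighted sum = 19/20.

19/20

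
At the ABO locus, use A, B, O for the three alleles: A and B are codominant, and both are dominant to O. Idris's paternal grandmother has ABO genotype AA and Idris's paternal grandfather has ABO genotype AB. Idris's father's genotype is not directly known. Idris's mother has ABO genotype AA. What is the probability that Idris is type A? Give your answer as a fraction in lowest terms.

Idris's father's ABO genotype from AA × AB: 1/2 AA, 1/2 AB.
Crossing each possibility with the mother AA and summing P(type A): 1/2·1 + 1/2·1/2 = 3/4.

3/4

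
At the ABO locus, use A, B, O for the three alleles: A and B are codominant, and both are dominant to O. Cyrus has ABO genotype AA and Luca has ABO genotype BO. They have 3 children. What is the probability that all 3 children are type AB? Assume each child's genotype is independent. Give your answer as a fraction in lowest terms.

1/8

ABO cross AA × BO → 1/2 A, 1/2 AB.
So P(type AB) = 1/2 per child.
All 3 independent: (1/2)^3 = 1/8.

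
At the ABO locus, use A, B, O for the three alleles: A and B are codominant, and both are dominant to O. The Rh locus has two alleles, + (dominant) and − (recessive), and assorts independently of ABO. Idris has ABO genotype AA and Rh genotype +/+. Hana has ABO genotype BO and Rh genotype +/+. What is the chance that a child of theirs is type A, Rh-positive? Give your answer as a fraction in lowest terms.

1/2

ABO cross AA × BO → offspring phenotypes: 1/2 A, 1/2 AB.
Rh cross +/+ × +/+ → 1 Rh+.
Independent loci: P(type A, Rh-positive) = 1/2 × 1 = 1/2.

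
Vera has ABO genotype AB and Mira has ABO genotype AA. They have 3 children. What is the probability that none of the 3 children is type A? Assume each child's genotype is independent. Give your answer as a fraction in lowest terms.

1/8

ABO cross AB × AA → 1/2 A, 1/2 AB.
So P(type A) = 1/2 per child.
P(not type A) = 1/2 for one child; (1/2)^3 = 1/8.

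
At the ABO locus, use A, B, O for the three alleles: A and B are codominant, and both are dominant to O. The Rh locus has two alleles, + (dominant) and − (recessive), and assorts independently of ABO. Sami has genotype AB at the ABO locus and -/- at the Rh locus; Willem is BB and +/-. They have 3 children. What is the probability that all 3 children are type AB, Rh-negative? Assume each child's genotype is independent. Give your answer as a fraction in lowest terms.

ABO cross AB × BB → 1/2 B, 1/2 AB.
Rh cross -/- × +/- → 1/2 Rh+, 1/2 Rh-; so P(type AB, Rh-negative) = 1/2 × 1/2 = 1/4 per child.
All 3 independent: (1/4)^3 = 1/64.

1/64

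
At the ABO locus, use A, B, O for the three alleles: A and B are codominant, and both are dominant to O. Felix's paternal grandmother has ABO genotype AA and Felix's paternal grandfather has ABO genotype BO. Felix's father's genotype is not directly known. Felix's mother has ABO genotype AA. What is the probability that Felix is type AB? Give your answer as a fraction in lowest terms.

Felix's father's ABO genotype from AA × BO: 1/2 AB, 1/2 AO.
Crossing each possibility with the mother AA and summing P(type AB): 1/2·1/2 + 1/2·0 = 1/4.

1/4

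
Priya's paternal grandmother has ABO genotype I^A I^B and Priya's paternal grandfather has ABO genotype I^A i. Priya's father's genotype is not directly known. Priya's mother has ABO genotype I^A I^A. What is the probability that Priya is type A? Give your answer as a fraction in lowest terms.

3/4

Priya's father's ABO genotype from I^A I^B × I^A i: 1/4 I^A I^A, 1/4 I^A I^B, 1/4 I^A i, 1/4 I^B i.
Crossing each possibility with the mother I^A I^A and summing P(type A): 1/4·1 + 1/4·1/2 + 1/4·1 + 1/4·1/2 = 3/4.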